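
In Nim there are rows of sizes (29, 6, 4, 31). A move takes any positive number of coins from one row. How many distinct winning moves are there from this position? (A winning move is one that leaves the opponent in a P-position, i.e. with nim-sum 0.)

0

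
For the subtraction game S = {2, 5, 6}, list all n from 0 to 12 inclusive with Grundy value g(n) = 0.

0, 1, 4, 8, 11, 12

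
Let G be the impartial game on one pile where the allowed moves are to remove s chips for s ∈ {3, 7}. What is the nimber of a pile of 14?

1

Compute g(0), g(1), … for moves {3, 7}:
g(0) = mex{} = 0
g(1) = mex{} = 0
g(2) = mex{} = 0
g(3) = mex{0} = 1
g(4) = mex{0} = 1
g(5) = mex{0} = 1
g(6) = mex{1} = 0
g(7) = mex{0,1} = 2
g(8) = mex{0,1} = 2
g(9) = mex{0} = 1
g(10) = mex{1,2} = 0
g(11) = mex{1,2} = 0
g(12) = mex{1} = 0
g(13) = mex{0} = 1
g(14) = mex{0,2} = 1
So g(14) = 1.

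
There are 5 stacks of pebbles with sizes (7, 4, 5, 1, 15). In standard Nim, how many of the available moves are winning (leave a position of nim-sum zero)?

In binary:
  0111  (7)
  0100  (4)
  0101  (5)
  0001  (1)
  1111  (15)
  ----
  1000  (8)
The overall nim-sum is X = 8. A stack of size p has a winning move iff p XOR X < p (reduce it to p XOR X).
  7: 7 XOR 8 = 15 ≥ 7 — no move.
  4: 4 XOR 8 = 12 ≥ 4 — no move.
  5: 5 XOR 8 = 13 ≥ 5 — no move.
  1: 1 XOR 8 = 9 ≥ 1 — no move.
  15: 15 XOR 8 = 7 < 15 — winning move (to 7).
That gives 1 winning move.

1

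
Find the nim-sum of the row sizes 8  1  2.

Nim-sum: 8 ⊕ 1 ⊕ 2 = 11.

11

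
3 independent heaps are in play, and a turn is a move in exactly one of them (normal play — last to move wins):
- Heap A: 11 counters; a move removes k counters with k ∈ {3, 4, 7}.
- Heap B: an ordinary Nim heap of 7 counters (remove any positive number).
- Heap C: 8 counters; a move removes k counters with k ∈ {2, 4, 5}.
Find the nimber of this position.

7

Build the Grundy sequence for heap A with g(k) = mex{g(k−s) : s ∈ {3, 4, 7}, s ≤ k}:
k:     0  1  2  3  4  5  6  7  8  9 10 11
g(k):  0  0  0  1  1  1  2  2  2  3  0  0
So g(11) = 0.
Heap B is a plain Nim heap of size 7, so its Grundy value is 7.
Build the Grundy sequence for heap C with g(k) = mex{g(k−s) : s ∈ {2, 4, 5}, s ≤ k}:
k:     0  1  2  3  4  5  6  7  8
g(k):  0  0  1  1  2  2  3  0  0
So g(8) = 0.
The value of a disjunctive sum is the nim-sum of the parts.
Combined value = 0 ⊕ 7 ⊕ 0 = 7.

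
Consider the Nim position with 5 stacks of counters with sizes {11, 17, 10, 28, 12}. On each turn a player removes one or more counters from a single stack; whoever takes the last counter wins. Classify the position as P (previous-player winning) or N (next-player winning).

Compute the nim-sum pairwise:
11 ^ 17 = 26
26 ^ 10 = 16
16 ^ 28 = 12
12 ^ 12 = 0
The nim-sum is 0, so this is a P-position: the player to move is in a losing position under optimal play.

P-position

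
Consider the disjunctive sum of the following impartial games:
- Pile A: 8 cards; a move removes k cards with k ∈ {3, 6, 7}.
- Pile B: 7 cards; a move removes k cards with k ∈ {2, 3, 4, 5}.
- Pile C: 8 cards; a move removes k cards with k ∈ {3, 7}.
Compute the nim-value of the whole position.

Build the Grundy sequence for pile A with g(k) = mex{g(k−s) : s ∈ {3, 6, 7}, s ≤ k}:
g(0) = mex{} = 0
g(1) = mex{} = 0
g(2) = mex{} = 0
g(3) = mex{0} = 1
g(4) = mex{0} = 1
g(5) = mex{0} = 1
g(6) = mex{0,1} = 2
g(7) = mex{0,1} = 2
g(8) = mex{0,1} = 2
So g(8) = 2.
Grundy values for pile B (subtraction set {2, 3, 4, 5}):
g(0) = mex{} = 0
g(1) = mex{} = 0
g(2) = mex{0} = 1
g(3) = mex{0} = 1
g(4) = mex{0,1} = 2
g(5) = mex{0,1} = 2
g(6) = mex{0,1,2} = 3
g(7) = mex{1,2} = 0
So g(7) = 0.
For pile C, compute g(0), g(1), … with moves {3, 7}:
k:     0  1  2  3  4  5  6  7  8
g(k):  0  0  0  1  1  1  0  2  2
So g(8) = 2.
By the Sprague-Grundy theorem, the Grundy value of a sum of independent games is the XOR of the component values.
Combined value = 2 XOR 0 XOR 2 = 0.

0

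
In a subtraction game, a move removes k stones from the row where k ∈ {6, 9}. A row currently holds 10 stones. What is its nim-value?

Compute g(0), g(1), … for moves {6, 9}:
g(0) = mex{} = 0
g(1) = mex{} = 0
g(2) = mex{} = 0
g(3) = mex{} = 0
g(4) = mex{} = 0
g(5) = mex{} = 0
g(6) = mex{0} = 1
g(7) = mex{0} = 1
g(8) = mex{0} = 1
g(9) = mex{0} = 1
g(10) = mex{0} = 1
So g(10) = 1.

1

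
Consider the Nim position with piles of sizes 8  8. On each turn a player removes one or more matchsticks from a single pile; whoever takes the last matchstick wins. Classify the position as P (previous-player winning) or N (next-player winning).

P-position

Nim-sum: 8 XOR 8 = 0.
The nim-sum is 0, so this is a P-position: the player to move is in a losing position under optimal play.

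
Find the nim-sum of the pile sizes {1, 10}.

11

In binary:
  0001  (1)
  1010  (10)
  ----
  1011  (11)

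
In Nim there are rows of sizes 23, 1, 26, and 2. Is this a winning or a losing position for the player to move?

Winning position

Compute the nim-sum pairwise:
23 ⊕ 1 = 22
22 ⊕ 26 = 12
12 ⊕ 2 = 14
The nim-sum is 14 ≠ 0, so this is an N-position: the player to move can win.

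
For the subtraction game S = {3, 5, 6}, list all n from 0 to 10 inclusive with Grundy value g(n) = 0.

0, 1, 2, 9, 10

Grundy values for subtraction set {3, 5, 6}:
k:     0  1  2  3  4  5  6  7  8  9 10
g(k):  0  0  0  1  1  1  2  2  2  0  0
The P-positions (g = 0) in 0..10 are 0, 1, 2, 9, 10.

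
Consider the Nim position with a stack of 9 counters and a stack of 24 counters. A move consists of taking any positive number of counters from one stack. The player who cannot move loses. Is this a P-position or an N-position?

Compute the nim-sum pairwise:
9 XOR 24 = 17
The nim-sum is 17 ≠ 0, so this is an N-position: the player to move can win.

N-position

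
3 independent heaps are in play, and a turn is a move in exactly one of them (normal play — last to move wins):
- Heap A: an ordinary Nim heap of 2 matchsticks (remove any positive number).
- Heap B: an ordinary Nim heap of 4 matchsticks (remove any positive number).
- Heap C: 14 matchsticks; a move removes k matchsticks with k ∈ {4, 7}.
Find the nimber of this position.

6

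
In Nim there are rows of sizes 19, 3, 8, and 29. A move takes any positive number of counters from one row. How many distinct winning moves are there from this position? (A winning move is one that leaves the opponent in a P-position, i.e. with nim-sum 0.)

1

Write each in binary and XOR column by column:
  10011  (19)
  00011  (3)
  01000  (8)
  11101  (29)
  -----
  00101  (5)
The overall nim-sum is X = 5. A row of size p has a winning move iff p XOR X < p (reduce it to p XOR X).
  19: 19 XOR 5 = 22 ≥ 19 — no move.
  3: 3 XOR 5 = 6 ≥ 3 — no move.
  8: 8 XOR 5 = 13 ≥ 8 — no move.
  29: 29 XOR 5 = 24 < 29 — winning move (to 24).
That gives 1 winning move.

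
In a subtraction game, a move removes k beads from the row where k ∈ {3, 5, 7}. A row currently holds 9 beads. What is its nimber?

3

Compute g(0), g(1), … for moves {3, 5, 7}:
g(0) = mex{} = 0
g(1) = mex{} = 0
g(2) = mex{} = 0
g(3) = mex{0} = 1
g(4) = mex{0} = 1
g(5) = mex{0} = 1
g(6) = mex{0,1} = 2
g(7) = mex{0,1} = 2
g(8) = mex{0,1} = 2
g(9) = mex{0,1,2} = 3
So g(9) = 3.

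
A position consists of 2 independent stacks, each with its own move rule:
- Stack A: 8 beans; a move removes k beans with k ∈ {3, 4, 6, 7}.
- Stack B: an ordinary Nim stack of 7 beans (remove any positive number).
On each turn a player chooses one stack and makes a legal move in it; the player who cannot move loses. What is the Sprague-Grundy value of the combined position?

Build the Grundy sequence for stack A with g(k) = mex{g(k−s) : s ∈ {3, 4, 6, 7}, s ≤ k}:
g(0) = mex{} = 0
g(1) = mex{} = 0
g(2) = mex{} = 0
g(3) = mex{0} = 1
g(4) = mex{0} = 1
g(5) = mex{0} = 1
g(6) = mex{0,1} = 2
g(7) = mex{0,1} = 2
g(8) = mex{0,1} = 2
So g(8) = 2.
Stack B is a plain Nim stack of size 7, so its Grundy value is 7.
The value of a disjunctive sum is the nim-sum of the parts.
Combined value = 2 ⊕ 7 = 5.

5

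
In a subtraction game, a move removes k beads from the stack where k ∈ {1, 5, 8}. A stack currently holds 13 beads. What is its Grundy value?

Grundy values for subtraction set {1, 5, 8}:
g(0) = mex{} = 0
g(1) = mex{0} = 1
g(2) = mex{1} = 0
g(3) = mex{0} = 1
g(4) = mex{1} = 0
g(5) = mex{0} = 1
g(6) = mex{1} = 0
g(7) = mex{0} = 1
g(8) = mex{0,1} = 2
g(9) = mex{0,1,2} = 3
g(10) = mex{0,1,3} = 2
g(11) = mex{0,1,2} = 3
g(12) = mex{0,1,3} = 2
g(13) = mex{1,2} = 0
So g(13) = 0.

0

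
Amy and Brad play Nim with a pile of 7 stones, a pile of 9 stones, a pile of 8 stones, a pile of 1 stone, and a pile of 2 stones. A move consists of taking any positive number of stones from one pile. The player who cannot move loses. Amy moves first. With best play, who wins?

Compute the nim-sum pairwise:
7 XOR 9 = 14
14 XOR 8 = 6
6 XOR 1 = 7
7 XOR 2 = 5
The nim-sum is 5 ≠ 0, so this is an N-position: the player to move can win; Amy has a winning move.

Amy wins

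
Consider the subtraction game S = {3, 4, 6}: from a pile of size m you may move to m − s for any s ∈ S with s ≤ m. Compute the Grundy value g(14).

1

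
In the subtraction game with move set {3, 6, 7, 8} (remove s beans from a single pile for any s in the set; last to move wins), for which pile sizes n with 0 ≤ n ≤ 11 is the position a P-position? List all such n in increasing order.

0, 1, 2, 11

Compute g(0), g(1), … for moves {3, 6, 7, 8}:
k:     0  1  2  3  4  5  6  7  8  9 10 11
g(k):  0  0  0  1  1  1  2  2  2  3  3  0
The P-positions (g = 0) in 0..11 are 0, 1, 2, 11.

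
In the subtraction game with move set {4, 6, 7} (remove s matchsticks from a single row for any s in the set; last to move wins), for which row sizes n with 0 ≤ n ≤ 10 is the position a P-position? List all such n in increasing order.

Grundy values for subtraction set {4, 6, 7}:
g(0) = mex{} = 0
g(1) = mex{} = 0
g(2) = mex{} = 0
g(3) = mex{} = 0
g(4) = mex{0} = 1
g(5) = mex{0} = 1
g(6) = mex{0} = 1
g(7) = mex{0} = 1
g(8) = mex{0,1} = 2
g(9) = mex{0,1} = 2
g(10) = mex{0,1} = 2
The P-positions (g = 0) in 0..10 are 0, 1, 2, 3.

0, 1, 2, 3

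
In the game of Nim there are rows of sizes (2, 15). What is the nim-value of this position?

13

Compute the nim-sum pairwise:
2 ^ 15 = 13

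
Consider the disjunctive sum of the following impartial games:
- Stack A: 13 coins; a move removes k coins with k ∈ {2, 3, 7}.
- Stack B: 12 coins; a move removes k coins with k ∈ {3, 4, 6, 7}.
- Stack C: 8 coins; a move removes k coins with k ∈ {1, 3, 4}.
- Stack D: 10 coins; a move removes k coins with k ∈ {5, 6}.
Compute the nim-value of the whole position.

2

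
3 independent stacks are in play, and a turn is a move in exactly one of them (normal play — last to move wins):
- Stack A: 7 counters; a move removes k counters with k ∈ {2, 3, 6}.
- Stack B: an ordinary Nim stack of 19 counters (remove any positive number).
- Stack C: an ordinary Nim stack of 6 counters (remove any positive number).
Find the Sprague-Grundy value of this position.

20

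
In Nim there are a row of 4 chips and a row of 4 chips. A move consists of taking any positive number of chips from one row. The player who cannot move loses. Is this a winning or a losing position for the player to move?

Nim-sum: 4 ^ 4 = 0.
The nim-sum is 0, so this is a P-position: the player to move is in a losing position under optimal play.

Losing position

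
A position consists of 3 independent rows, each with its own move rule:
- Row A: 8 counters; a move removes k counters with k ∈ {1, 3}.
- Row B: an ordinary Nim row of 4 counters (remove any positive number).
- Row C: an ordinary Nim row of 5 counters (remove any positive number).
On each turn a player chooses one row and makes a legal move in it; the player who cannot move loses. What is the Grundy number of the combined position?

1

Build the Grundy sequence for row A with g(k) = mex{g(k−s) : s ∈ {1, 3}, s ≤ k}:
k:     0  1  2  3  4  5  6  7  8
g(k):  0  1  0  1  0  1  0  1  0
So g(8) = 0.
Row B is a plain Nim row of size 4, so its Grundy value is 4.
Row C is a plain Nim row of size 5, so its Grundy value is 5.
The value of a disjunctive sum is the nim-sum of the parts.
Combined value = 0 ⊕ 4 ⊕ 5 = 1.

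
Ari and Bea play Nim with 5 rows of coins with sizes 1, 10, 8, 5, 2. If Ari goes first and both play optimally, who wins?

Nim-sum: 1 ⊕ 10 ⊕ 8 ⊕ 5 ⊕ 2 = 4.
The nim-sum is 4 ≠ 0, so this is an N-position: the player to move can win; Ari has a winning move.

Ari wins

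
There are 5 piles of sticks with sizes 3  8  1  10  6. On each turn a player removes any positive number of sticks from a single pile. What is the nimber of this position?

6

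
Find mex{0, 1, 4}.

2

The values 0, 1 are all present; 2 is the first non-negative integer missing from the set.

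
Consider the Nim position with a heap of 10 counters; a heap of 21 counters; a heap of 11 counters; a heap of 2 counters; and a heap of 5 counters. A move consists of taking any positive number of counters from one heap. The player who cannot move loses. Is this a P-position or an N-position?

Nim-sum: 10 ⊕ 21 ⊕ 11 ⊕ 2 ⊕ 5 = 19.
The nim-sum is 19 ≠ 0, so this is an N-position: the player to move can win.

N-position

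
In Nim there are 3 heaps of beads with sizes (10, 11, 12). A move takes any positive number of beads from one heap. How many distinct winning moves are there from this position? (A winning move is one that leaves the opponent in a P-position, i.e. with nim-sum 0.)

3

Nim-sum: 10 ^ 11 ^ 12 = 13.
The overall nim-sum is X = 13. A heap of size p has a winning move iff p XOR X < p (reduce it to p XOR X).
  10: 10 XOR 13 = 7 < 10 — winning move (to 7).
  11: 11 XOR 13 = 6 < 11 — winning move (to 6).
  12: 12 XOR 13 = 1 < 12 — winning move (to 1).
That gives 3 winning moves.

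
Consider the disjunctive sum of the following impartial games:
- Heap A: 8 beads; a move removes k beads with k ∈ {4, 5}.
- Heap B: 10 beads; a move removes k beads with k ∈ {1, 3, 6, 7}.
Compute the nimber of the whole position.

0

Grundy values for heap A (subtraction set {4, 5}):
k:     0  1  2  3  4  5  6  7  8
g(k):  0  0  0  0  1  1  1  1  2
So g(8) = 2.
For heap B, compute g(0), g(1), … with moves {1, 3, 6, 7}:
k:     0  1  2  3  4  5  6  7  8  9 10
g(k):  0  1  0  1  0  1  2  3  2  3  2
So g(10) = 2.
The value of a disjunctive sum is the nim-sum of the parts.
Combined value = 2 ⊕ 2 = 0.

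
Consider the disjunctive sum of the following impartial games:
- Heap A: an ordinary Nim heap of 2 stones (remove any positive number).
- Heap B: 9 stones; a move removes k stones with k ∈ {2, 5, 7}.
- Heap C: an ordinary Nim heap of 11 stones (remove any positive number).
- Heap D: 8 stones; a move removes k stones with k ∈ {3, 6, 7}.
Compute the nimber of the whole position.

Heap A is a plain Nim heap of size 2, so its Grundy value is 2.
Build the Grundy sequence for heap B with g(k) = mex{g(k−s) : s ∈ {2, 5, 7}, s ≤ k}:
g(0) = mex{} = 0
g(1) = mex{} = 0
g(2) = mex{0} = 1
g(3) = mex{0} = 1
g(4) = mex{1} = 0
g(5) = mex{0,1} = 2
g(6) = mex{0} = 1
g(7) = mex{0,1,2} = 3
g(8) = mex{0,1} = 2
g(9) = mex{0,1,3} = 2
So g(9) = 2.
Heap C is a plain Nim heap of size 11, so its Grundy value is 11.
Grundy values for heap D (subtraction set {3, 6, 7}):
k:     0  1  2  3  4  5  6  7  8
g(k):  0  0  0  1  1  1  2  2  2
So g(8) = 2.
By the Sprague-Grundy theorem, the Grundy value of a sum of independent games is the XOR of the component values.
Combined value = 2 ⊕ 2 ⊕ 11 ⊕ 2 = 9.

9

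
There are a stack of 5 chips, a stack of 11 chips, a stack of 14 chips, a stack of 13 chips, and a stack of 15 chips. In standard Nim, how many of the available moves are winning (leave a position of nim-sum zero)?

3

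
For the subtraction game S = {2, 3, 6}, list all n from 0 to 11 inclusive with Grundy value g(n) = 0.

Build the Grundy sequence with g(k) = mex{g(k−s) : s ∈ {2, 3, 6}, s ≤ k}:
g(0) = mex{} = 0
g(1) = mex{} = 0
g(2) = mex{0} = 1
g(3) = mex{0} = 1
g(4) = mex{0,1} = 2
g(5) = mex{1} = 0
g(6) = mex{0,1,2} = 3
g(7) = mex{0,2} = 1
g(8) = mex{0,1,3} = 2
g(9) = mex{1,3} = 0
g(10) = mex{1,2} = 0
g(11) = mex{0,2} = 1
The P-positions (g = 0) in 0..11 are 0, 1, 5, 9, 10.

0, 1, 5, 9, 10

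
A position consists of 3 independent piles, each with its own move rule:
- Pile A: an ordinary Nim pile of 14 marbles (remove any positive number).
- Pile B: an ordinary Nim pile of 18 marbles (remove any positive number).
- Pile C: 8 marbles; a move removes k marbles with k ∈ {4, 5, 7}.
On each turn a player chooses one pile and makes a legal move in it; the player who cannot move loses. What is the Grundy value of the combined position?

Pile A is a plain Nim pile of size 14, so its Grundy value is 14.
Pile B is a plain Nim pile of size 18, so its Grundy value is 18.
Build the Grundy sequence for pile C with g(k) = mex{g(k−s) : s ∈ {4, 5, 7}, s ≤ k}:
k:     0  1  2  3  4  5  6  7  8
g(k):  0  0  0  0  1  1  1  1  2
So g(8) = 2.
By the Sprague-Grundy theorem, the Grundy value of a sum of independent games is the XOR of the component values.
Combined value = 14 XOR 18 XOR 2 = 30.

30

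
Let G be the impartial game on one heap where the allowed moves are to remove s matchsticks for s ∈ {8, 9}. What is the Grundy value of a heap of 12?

1

Grundy values for subtraction set {8, 9}:
k:     0  1  2  3  4  5  6  7  8  9 10 11 12
g(k):  0  0  0  0  0  0  0  0  1  1  1  1  1
So g(12) = 1.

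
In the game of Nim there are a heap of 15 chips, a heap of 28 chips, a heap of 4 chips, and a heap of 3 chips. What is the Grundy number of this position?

Compute the nim-sum pairwise:
15 ^ 28 = 19
19 ^ 4 = 23
23 ^ 3 = 20

20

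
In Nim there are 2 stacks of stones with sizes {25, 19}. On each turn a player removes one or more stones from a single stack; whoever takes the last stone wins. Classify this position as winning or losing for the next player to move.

Winning position

Bitwise XOR of the heap sizes:
  11001  (25)
  10011  (19)
  -----
  01010  (10)
The nim-sum is 10 ≠ 0, so this is an N-position: the player to move can win.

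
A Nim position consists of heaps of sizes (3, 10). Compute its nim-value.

9

Bitwise XOR of the heap sizes:
  0011  (3)
  1010  (10)
  ----
  1001  (9)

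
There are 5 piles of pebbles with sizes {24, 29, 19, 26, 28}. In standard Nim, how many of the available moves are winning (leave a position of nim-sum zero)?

Bitwise XOR of the heap sizes:
  11000  (24)
  11101  (29)
  10011  (19)
  11010  (26)
  11100  (28)
  -----
  10000  (16)
The overall nim-sum is X = 16. A pile of size p has a winning move iff p XOR X < p (reduce it to p XOR X).
  24: 24 XOR 16 = 8 < 24 — winning move (to 8).
  29: 29 XOR 16 = 13 < 29 — winning move (to 13).
  19: 19 XOR 16 = 3 < 19 — winning move (to 3).
  26: 26 XOR 16 = 10 < 26 — winning move (to 10).
  28: 28 XOR 16 = 12 < 28 — winning move (to 12).
That gives 5 winning moves.

5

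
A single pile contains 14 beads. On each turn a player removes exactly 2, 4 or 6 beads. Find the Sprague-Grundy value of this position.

3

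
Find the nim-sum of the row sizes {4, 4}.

0

Nim-sum: 4 ^ 4 = 0.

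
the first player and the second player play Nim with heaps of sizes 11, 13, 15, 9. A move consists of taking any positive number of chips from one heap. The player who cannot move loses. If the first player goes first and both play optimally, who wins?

Nim-sum: 11 XOR 13 XOR 15 XOR 9 = 0.
The nim-sum is 0, so this is a P-position: the player to move is in a losing position under optimal play; the first player is about to move from it and so loses — the second player wins.

the second player wins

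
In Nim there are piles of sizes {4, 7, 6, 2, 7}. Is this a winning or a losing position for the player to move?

Nim-sum: 4 ⊕ 7 ⊕ 6 ⊕ 2 ⊕ 7 = 0.
The nim-sum is 0, so this is a P-position: the player to move is in a losing position under optimal play.

Losing position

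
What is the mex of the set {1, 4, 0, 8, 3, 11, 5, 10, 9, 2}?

6

The values 0, 1, 2, 3, 4, 5 are all present; 6 is the first non-negative integer missing from the set.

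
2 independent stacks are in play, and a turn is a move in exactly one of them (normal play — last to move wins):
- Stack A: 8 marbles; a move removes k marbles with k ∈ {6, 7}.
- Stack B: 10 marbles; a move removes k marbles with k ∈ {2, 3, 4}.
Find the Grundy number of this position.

3

Build the Grundy sequence for stack A with g(k) = mex{g(k−s) : s ∈ {6, 7}, s ≤ k}:
g(0) = mex{} = 0
g(1) = mex{} = 0
g(2) = mex{} = 0
g(3) = mex{} = 0
g(4) = mex{} = 0
g(5) = mex{} = 0
g(6) = mex{0} = 1
g(7) = mex{0} = 1
g(8) = mex{0} = 1
So g(8) = 1.
Grundy values for stack B (subtraction set {2, 3, 4}):
k:     0  1  2  3  4  5  6  7  8  9 10
g(k):  0  0  1  1  2  2  0  0  1  1  2
So g(10) = 2.
By the Sprague-Grundy theorem, the Grundy value of a sum of independent games is the XOR of the component values.
Combined value = 1 XOR 2 = 3.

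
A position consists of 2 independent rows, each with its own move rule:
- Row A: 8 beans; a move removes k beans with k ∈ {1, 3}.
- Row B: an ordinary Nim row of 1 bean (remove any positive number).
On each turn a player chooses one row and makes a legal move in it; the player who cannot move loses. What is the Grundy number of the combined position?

1

For row A, compute g(0), g(1), … with moves {1, 3}:
g(0) = mex{} = 0
g(1) = mex{0} = 1
g(2) = mex{1} = 0
g(3) = mex{0} = 1
g(4) = mex{1} = 0
g(5) = mex{0} = 1
g(6) = mex{1} = 0
g(7) = mex{0} = 1
g(8) = mex{1} = 0
So g(8) = 0.
Row B is a plain Nim row of size 1, so its Grundy value is 1.
The value of a disjunctive sum is the nim-sum of the parts.
Combined value = 0 XOR 1 = 1.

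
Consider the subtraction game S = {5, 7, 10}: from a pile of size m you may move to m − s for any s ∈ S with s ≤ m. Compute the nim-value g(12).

2

Compute g(0), g(1), … for moves {5, 7, 10}:
k:     0  1  2  3  4  5  6  7  8  9 10 11 12
g(k):  0  0  0  0  0  1  1  1  1  1  2  2  2
So g(12) = 2.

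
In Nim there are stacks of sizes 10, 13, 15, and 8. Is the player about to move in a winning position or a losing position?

Losing position

Bitwise XOR of the heap sizes:
  1010  (10)
  1101  (13)
  1111  (15)
  1000  (8)
  ----
  0000  (0)
The nim-sum is 0, so this is a P-position: the player to move is in a losing position under optimal play.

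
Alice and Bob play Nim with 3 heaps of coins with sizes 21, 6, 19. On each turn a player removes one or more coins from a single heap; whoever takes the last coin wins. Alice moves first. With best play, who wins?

Write each in binary and XOR column by column:
  10101  (21)
  00110  (6)
  10011  (19)
  -----
  00000  (0)
The nim-sum is 0, so this is a P-position: the player to move is in a losing position under optimal play; Alice is about to move from it and so loses — Bob wins.

Bob wins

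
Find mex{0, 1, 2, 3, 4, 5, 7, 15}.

6

The values 0, 1, 2, 3, 4, 5 are all present; 6 is the first non-negative integer missing from the set.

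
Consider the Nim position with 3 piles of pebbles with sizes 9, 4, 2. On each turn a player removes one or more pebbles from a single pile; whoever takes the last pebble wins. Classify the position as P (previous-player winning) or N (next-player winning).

In binary:
  1001  (9)
  0100  (4)
  0010  (2)
  ----
  1111  (15)
The nim-sum is 15 ≠ 0, so this is an N-position: the player to move can win.

N-position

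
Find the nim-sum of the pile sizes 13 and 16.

29

Nim-sum: 13 ⊕ 16 = 29.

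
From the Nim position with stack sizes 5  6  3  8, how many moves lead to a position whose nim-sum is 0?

1

Nim-sum: 5 ^ 6 ^ 3 ^ 8 = 8.
The overall nim-sum is X = 8. A stack of size p has a winning move iff p XOR X < p (reduce it to p XOR X).
  5: 5 XOR 8 = 13 ≥ 5 — no move.
  6: 6 XOR 8 = 14 ≥ 6 — no move.
  3: 3 XOR 8 = 11 ≥ 3 — no move.
  8: 8 XOR 8 = 0 < 8 — winning move (to 0).
That gives 1 winning move.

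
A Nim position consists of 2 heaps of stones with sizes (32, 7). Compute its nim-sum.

39

Compute the nim-sum pairwise:
32 XOR 7 = 39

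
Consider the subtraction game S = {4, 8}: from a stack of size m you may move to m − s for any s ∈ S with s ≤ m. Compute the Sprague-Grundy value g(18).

1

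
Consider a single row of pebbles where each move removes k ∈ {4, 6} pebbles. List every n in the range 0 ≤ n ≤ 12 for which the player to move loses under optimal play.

Compute g(0), g(1), … for moves {4, 6}:
k:     0  1  2  3  4  5  6  7  8  9 10 11 12
g(k):  0  0  0  0  1  1  1  1  2  2  0  0  0
The P-positions (g = 0) in 0..12 are 0, 1, 2, 3, 10, 11, 12.

0, 1, 2, 3, 10, 11, 12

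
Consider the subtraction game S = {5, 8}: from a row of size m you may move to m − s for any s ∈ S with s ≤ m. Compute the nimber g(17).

0

Grundy values for subtraction set {5, 8}:
k:     0  1  2  3  4  5  6  7  8  9 10 11 12 13 14 15 16 17
g(k):  0  0  0  0  0  1  1  1  1  1  2  2  2  0  0  0  0  0
So g(17) = 0.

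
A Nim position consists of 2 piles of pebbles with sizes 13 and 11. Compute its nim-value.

6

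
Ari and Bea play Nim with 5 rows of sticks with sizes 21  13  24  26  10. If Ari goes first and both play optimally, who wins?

Nim-sum: 21 ^ 13 ^ 24 ^ 26 ^ 10 = 16.
The nim-sum is 16 ≠ 0, so this is an N-position: the player to move can win; Ari has a winning move.

Ari wins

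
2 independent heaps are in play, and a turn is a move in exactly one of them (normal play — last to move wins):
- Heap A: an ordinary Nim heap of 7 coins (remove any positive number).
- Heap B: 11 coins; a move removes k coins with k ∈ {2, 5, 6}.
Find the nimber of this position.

7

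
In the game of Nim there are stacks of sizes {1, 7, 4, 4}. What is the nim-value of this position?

6

Write each in binary and XOR column by column:
  001  (1)
  111  (7)
  100  (4)
  100  (4)
  ---
  110  (6)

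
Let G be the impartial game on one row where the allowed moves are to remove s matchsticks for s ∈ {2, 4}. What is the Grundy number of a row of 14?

1

Grundy values for subtraction set {2, 4}:
g(0) = mex{} = 0
g(1) = mex{} = 0
g(2) = mex{0} = 1
g(3) = mex{0} = 1
g(4) = mex{0,1} = 2
g(5) = mex{0,1} = 2
g(6) = mex{1,2} = 0
g(7) = mex{1,2} = 0
g(8) = mex{0,2} = 1
g(9) = mex{0,2} = 1
g(10) = mex{0,1} = 2
g(11) = mex{0,1} = 2
g(12) = mex{1,2} = 0
g(13) = mex{1,2} = 0
g(14) = mex{0,2} = 1
So g(14) = 1.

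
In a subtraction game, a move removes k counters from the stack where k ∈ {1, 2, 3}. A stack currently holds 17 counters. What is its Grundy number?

Compute g(0), g(1), … for moves {1, 2, 3}:
k:     0  1  2  3  4  5  6  7  8  9 10 11 12 13 14 15 16 17
g(k):  0  1  2  3  0  1  2  3  0  1  2  3  0  1  2  3  0  1
So g(17) = 1.

1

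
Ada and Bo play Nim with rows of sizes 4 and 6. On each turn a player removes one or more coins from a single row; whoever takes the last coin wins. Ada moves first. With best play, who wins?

Ada wins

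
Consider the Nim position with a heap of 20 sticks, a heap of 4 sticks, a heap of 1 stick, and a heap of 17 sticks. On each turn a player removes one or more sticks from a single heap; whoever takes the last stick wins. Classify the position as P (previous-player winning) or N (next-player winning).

Compute the nim-sum pairwise:
20 ^ 4 = 16
16 ^ 1 = 17
17 ^ 17 = 0
The nim-sum is 0, so this is a P-position: the player to move is in a losing position under optimal play.

P-position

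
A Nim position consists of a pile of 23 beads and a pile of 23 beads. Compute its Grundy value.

In binary:
  10111  (23)
  10111  (23)
  -----
  00000  (0)

0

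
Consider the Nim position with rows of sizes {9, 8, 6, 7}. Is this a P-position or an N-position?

P-position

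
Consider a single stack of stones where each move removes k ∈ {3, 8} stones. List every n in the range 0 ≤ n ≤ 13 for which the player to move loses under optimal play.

0, 1, 2, 6, 7, 11, 12, 13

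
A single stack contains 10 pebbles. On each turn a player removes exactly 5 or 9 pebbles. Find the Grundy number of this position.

2

Build the Grundy sequence with g(k) = mex{g(k−s) : s ∈ {5, 9}, s ≤ k}:
k:     0  1  2  3  4  5  6  7  8  9 10
g(k):  0  0  0  0  0  1  1  1  1  1  2
So g(10) = 2.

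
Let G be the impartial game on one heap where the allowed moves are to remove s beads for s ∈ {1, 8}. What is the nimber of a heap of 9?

0

Build the Grundy sequence with g(k) = mex{g(k−s) : s ∈ {1, 8}, s ≤ k}:
g(0) = mex{} = 0
g(1) = mex{0} = 1
g(2) = mex{1} = 0
g(3) = mex{0} = 1
g(4) = mex{1} = 0
g(5) = mex{0} = 1
g(6) = mex{1} = 0
g(7) = mex{0} = 1
g(8) = mex{0,1} = 2
g(9) = mex{1,2} = 0
So g(9) = 0.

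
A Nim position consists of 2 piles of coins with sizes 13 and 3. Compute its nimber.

14

In binary:
  1101  (13)
  0011  (3)
  ----
  1110  (14)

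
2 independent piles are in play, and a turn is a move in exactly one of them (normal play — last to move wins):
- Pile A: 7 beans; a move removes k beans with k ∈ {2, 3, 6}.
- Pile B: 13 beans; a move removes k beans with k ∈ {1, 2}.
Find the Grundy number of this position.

Build the Grundy sequence for pile A with g(k) = mex{g(k−s) : s ∈ {2, 3, 6}, s ≤ k}:
k:     0  1  2  3  4  5  6  7
g(k):  0  0  1  1  2  0  3  1
So g(7) = 1.
Build the Grundy sequence for pile B with g(k) = mex{g(k−s) : s ∈ {1, 2}, s ≤ k}:
k:     0  1  2  3  4  5  6  7  8  9 10 11 12 13
g(k):  0  1  2  0  1  2  0  1  2  0  1  2  0  1
So g(13) = 1.
The value of a disjunctive sum is the nim-sum of the parts.
Combined value = 1 ⊕ 1 = 0.

0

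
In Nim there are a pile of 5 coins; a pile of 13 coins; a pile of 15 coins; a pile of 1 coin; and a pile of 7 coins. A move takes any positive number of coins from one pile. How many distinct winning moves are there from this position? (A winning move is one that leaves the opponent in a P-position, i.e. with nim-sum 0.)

Nim-sum: 5 ⊕ 13 ⊕ 15 ⊕ 1 ⊕ 7 = 1.
The overall nim-sum is X = 1. A pile of size p has a winning move iff p XOR X < p (reduce it to p XOR X).
  5: 5 XOR 1 = 4 < 5 — winning move (to 4).
  13: 13 XOR 1 = 12 < 13 — winning move (to 12).
  15: 15 XOR 1 = 14 < 15 — winning move (to 14).
  1: 1 XOR 1 = 0 < 1 — winning move (to 0).
  7: 7 XOR 1 = 6 < 7 — winning move (to 6).
That gives 5 winning moves.

5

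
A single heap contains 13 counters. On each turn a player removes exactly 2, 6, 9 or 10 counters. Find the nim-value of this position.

Build the Grundy sequence with g(k) = mex{g(k−s) : s ∈ {2, 6, 9, 10}, s ≤ k}:
g(0) = mex{} = 0
g(1) = mex{} = 0
g(2) = mex{0} = 1
g(3) = mex{0} = 1
g(4) = mex{1} = 0
g(5) = mex{1} = 0
g(6) = mex{0} = 1
g(7) = mex{0} = 1
g(8) = mex{1} = 0
g(9) = mex{0,1} = 2
g(10) = mex{0} = 1
g(11) = mex{0,1,2} = 3
g(12) = mex{1} = 0
g(13) = mex{0,1,3} = 2
So g(13) = 2.

2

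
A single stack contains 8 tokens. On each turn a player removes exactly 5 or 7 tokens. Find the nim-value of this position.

Compute g(0), g(1), … for moves {5, 7}:
g(0) = mex{} = 0
g(1) = mex{} = 0
g(2) = mex{} = 0
g(3) = mex{} = 0
g(4) = mex{} = 0
g(5) = mex{0} = 1
g(6) = mex{0} = 1
g(7) = mex{0} = 1
g(8) = mex{0} = 1
So g(8) = 1.

1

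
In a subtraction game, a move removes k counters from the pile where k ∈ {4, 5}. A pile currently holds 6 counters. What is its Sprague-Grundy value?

1

Grundy values for subtraction set {4, 5}:
k:     0  1  2  3  4  5  6
g(k):  0  0  0  0  1  1  1
So g(6) = 1.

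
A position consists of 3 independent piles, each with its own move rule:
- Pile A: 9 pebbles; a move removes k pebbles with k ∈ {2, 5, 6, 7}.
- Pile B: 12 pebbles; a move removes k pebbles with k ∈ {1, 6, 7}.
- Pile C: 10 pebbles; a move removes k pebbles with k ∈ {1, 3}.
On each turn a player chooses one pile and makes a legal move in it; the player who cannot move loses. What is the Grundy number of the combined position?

2

Grundy values for pile A (subtraction set {2, 5, 6, 7}):
g(0) = mex{} = 0
g(1) = mex{} = 0
g(2) = mex{0} = 1
g(3) = mex{0} = 1
g(4) = mex{1} = 0
g(5) = mex{0,1} = 2
g(6) = mex{0} = 1
g(7) = mex{0,1,2} = 3
g(8) = mex{0,1} = 2
g(9) = mex{0,1,3} = 2
So g(9) = 2.
Grundy values for pile B (subtraction set {1, 6, 7}):
k:     0  1  2  3  4  5  6  7  8  9 10 11 12
g(k):  0  1  0  1  0  1  2  3  2  3  2  3  0
So g(12) = 0.
Grundy values for pile C (subtraction set {1, 3}):
g(0) = mex{} = 0
g(1) = mex{0} = 1
g(2) = mex{1} = 0
g(3) = mex{0} = 1
g(4) = mex{1} = 0
g(5) = mex{0} = 1
g(6) = mex{1} = 0
g(7) = mex{0} = 1
g(8) = mex{1} = 0
g(9) = mex{0} = 1
g(10) = mex{1} = 0
So g(10) = 0.
By the Sprague-Grundy theorem, the Grundy value of a sum of independent games is the XOR of the component values.
Combined value = 2 XOR 0 XOR 0 = 2.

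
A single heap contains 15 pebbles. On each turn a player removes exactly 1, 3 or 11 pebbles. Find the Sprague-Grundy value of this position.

Grundy values for subtraction set {1, 3, 11}:
k:     0  1  2  3  4  5  6  7  8  9 10 11 12 13 14 15
g(k):  0  1  0  1  0  1  0  1  0  1  0  1  0  1  0  1
So g(15) = 1.

1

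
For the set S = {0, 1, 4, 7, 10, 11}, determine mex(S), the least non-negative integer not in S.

2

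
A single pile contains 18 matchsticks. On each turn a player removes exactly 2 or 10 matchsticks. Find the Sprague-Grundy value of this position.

Compute g(0), g(1), … for moves {2, 10}:
k:     0  1  2  3  4  5  6  7  8  9 10 11 12 13 14 15 16 17 18
g(k):  0  0  1  1  0  0  1  1  0  0  1  1  0  0  1  1  0  0  1
So g(18) = 1.

1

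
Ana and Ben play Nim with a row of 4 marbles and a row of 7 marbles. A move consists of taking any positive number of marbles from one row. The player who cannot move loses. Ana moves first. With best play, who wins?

Ana wins

Compute the nim-sum pairwise:
4 ⊕ 7 = 3
The nim-sum is 3 ≠ 0, so this is an N-position: the player to move can win; Ana has a winning move.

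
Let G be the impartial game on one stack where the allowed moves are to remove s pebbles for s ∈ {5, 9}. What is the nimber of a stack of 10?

Grundy values for subtraction set {5, 9}:
g(0) = mex{} = 0
g(1) = mex{} = 0
g(2) = mex{} = 0
g(3) = mex{} = 0
g(4) = mex{} = 0
g(5) = mex{0} = 1
g(6) = mex{0} = 1
g(7) = mex{0} = 1
g(8) = mex{0} = 1
g(9) = mex{0} = 1
g(10) = mex{0,1} = 2
So g(10) = 2.

2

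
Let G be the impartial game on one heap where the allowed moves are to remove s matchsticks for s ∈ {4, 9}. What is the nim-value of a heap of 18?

Grundy values for subtraction set {4, 9}:
k:     0  1  2  3  4  5  6  7  8  9 10 11 12 13 14 15 16 17 18
g(k):  0  0  0  0  1  1  1  1  0  2  2  2  1  0  0  0  0  1  1
So g(18) = 1.

1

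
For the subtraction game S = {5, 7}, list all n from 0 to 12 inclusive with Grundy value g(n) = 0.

0, 1, 2, 3, 4, 12

Compute g(0), g(1), … for moves {5, 7}:
g(0) = mex{} = 0
g(1) = mex{} = 0
g(2) = mex{} = 0
g(3) = mex{} = 0
g(4) = mex{} = 0
g(5) = mex{0} = 1
g(6) = mex{0} = 1
g(7) = mex{0} = 1
g(8) = mex{0} = 1
g(9) = mex{0} = 1
g(10) = mex{0,1} = 2
g(11) = mex{0,1} = 2
g(12) = mex{1} = 0
The P-positions (g = 0) in 0..12 are 0, 1, 2, 3, 4, 12.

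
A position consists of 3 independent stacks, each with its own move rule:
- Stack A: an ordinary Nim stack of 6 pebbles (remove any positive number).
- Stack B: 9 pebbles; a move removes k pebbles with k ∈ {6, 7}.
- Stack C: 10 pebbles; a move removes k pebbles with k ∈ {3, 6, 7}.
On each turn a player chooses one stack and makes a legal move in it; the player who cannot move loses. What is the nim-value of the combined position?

7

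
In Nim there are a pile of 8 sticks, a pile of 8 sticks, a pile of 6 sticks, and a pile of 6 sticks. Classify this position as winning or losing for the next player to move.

Losing position

Nim-sum: 8 ^ 8 ^ 6 ^ 6 = 0.
The nim-sum is 0, so this is a P-position: the player to move is in a losing position under optimal play.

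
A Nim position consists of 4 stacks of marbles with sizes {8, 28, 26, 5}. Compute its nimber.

Compute the nim-sum pairwise:
8 ⊕ 28 = 20
20 ⊕ 26 = 14
14 ⊕ 5 = 11

11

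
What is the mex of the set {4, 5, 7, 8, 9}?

0 is not in the set, so the mex is 0.

0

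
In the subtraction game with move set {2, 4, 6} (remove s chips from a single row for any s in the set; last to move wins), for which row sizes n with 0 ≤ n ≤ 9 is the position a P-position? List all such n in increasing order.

Grundy values for subtraction set {2, 4, 6}:
k:     0  1  2  3  4  5  6  7  8  9
g(k):  0  0  1  1  2  2  3  3  0  0
The P-positions (g = 0) in 0..9 are 0, 1, 8, 9.

0, 1, 8, 9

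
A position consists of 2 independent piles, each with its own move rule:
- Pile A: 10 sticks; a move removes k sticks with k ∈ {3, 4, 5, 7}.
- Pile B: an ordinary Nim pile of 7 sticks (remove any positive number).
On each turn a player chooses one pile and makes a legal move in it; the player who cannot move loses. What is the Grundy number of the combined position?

7

For pile A, compute g(0), g(1), … with moves {3, 4, 5, 7}:
g(0) = mex{} = 0
g(1) = mex{} = 0
g(2) = mex{} = 0
g(3) = mex{0} = 1
g(4) = mex{0} = 1
g(5) = mex{0} = 1
g(6) = mex{0,1} = 2
g(7) = mex{0,1} = 2
g(8) = mex{0,1} = 2
g(9) = mex{0,1,2} = 3
g(10) = mex{1,2} = 0
So g(10) = 0.
Pile B is a plain Nim pile of size 7, so its Grundy value is 7.
The value of a disjunctive sum is the nim-sum of the parts.
Combined value = 0 ⊕ 7 = 7.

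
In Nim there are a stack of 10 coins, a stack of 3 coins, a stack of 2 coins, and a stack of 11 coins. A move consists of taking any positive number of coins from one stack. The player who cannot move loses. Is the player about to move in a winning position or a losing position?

Losing position

Bitwise XOR of the heap sizes:
  1010  (10)
  0011  (3)
  0010  (2)
  1011  (11)
  ----
  0000  (0)
The nim-sum is 0, so this is a P-position: the player to move is in a losing position under optimal play.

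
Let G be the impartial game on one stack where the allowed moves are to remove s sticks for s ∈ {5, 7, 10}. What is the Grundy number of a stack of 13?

2

Build the Grundy sequence with g(k) = mex{g(k−s) : s ∈ {5, 7, 10}, s ≤ k}:
k:     0  1  2  3  4  5  6  7  8  9 10 11 12 13
g(k):  0  0  0  0  0  1  1  1  1  1  2  2  2  2
So g(13) = 2.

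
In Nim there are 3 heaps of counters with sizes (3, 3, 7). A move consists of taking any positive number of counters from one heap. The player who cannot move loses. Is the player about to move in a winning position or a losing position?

Winning position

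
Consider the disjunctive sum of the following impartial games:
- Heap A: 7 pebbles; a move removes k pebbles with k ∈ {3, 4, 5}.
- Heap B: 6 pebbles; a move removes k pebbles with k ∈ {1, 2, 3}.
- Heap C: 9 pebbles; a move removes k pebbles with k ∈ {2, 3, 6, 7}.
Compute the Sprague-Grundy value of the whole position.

0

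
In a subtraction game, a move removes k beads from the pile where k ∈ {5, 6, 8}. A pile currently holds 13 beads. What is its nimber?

0

Grundy values for subtraction set {5, 6, 8}:
k:     0  1  2  3  4  5  6  7  8  9 10 11 12 13
g(k):  0  0  0  0  0  1  1  1  1  1  2  2  2  0
So g(13) = 0.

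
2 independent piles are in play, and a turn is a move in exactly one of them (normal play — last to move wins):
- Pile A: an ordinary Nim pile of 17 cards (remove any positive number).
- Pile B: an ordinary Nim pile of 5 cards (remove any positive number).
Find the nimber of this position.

Pile A is a plain Nim pile of size 17, so its Grundy value is 17.
Pile B is a plain Nim pile of size 5, so its Grundy value is 5.
By the Sprague-Grundy theorem, the Grundy value of a sum of independent games is the XOR of the component values.
Combined value = 17 XOR 5 = 20.

20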